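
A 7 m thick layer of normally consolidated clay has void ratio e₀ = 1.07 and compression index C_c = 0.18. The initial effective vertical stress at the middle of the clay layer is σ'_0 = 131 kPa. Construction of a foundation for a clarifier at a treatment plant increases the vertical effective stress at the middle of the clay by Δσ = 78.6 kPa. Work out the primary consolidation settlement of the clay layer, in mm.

Final effective stress: σ'_f = σ'_0 + Δσ = 131 + 78.6 = 209.6 kPa.
Normally consolidated clay, so the full stress increment lies on the virgin compression line:
S_c = C_c·H/(1+e₀)·log₁₀(σ'_f/σ'_0) = 0.18×7/(1+1.07)×log₁₀(209.6/131)
    = 0.6087 × 0.20412 = 0.1242 m

S_c ≈ 124 mm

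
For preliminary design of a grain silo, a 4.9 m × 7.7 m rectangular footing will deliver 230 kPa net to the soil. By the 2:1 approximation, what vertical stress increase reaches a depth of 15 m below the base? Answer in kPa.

Δσ_z ≈ 19.2 kPa

By the 2:1 method the load spreads at 1 horizontal : 2 vertical, so at depth z the loaded area has grown by z in each plan dimension:
Δσ = qBL/((B+z)(L+z)) = 230×4.9×7.7/((4.9+15)(7.7+15)) = 19.21 kPa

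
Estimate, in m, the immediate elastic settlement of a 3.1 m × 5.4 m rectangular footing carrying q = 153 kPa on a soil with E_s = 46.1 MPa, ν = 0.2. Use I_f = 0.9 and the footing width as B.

Immediate (elastic) settlement: S_e = q·B·(1−ν²)/E_s · I_f.
E_s = 46.1 MPa = 46100 kPa.
S_e = 153 × 3.1 × (1 − 0.2²) / 46100 × 0.9
    = 153 × 3.1 × 0.96 / 46100 × 0.9
    = 0.008889 m

S_e ≈ 0.00889 m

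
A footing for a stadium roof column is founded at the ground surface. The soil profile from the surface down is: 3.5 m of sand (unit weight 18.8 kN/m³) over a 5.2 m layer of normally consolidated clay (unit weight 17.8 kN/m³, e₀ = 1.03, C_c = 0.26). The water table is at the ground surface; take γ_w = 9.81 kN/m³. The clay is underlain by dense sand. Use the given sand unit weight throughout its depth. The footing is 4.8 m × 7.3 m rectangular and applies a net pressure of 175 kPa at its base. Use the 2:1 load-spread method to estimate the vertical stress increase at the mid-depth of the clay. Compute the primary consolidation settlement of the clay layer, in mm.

S_c ≈ 171 mm

Mid-depth of clay below the ground surface: z = 3.5 + 5.2/2 = 6.1 m.
Total vertical stress at mid-clay: σ_v = 18.8×3.5 + 17.8×2.6 = 112.08 kPa.
Pore pressure: u = 9.81×(6.1 − 0) = 59.841 kPa.
Initial effective stress: σ'_0 = σ_v − u = 112.08 − 59.841 = 52.239 kPa.
Stress increase at mid-clay by the 2:1 spreading method:
Δσ = qBL/((B+z)(L+z)) = 175×4.8×7.3/((4.8+6.1)(7.3+6.1)) = 41.983 kPa
Final effective stress: σ'_f = σ'_0 + Δσ = 52.239 + 41.983 = 94.222 kPa.
Normally consolidated clay, so the full stress increment lies on the virgin compression line:
S_c = C_c·H/(1+e₀)·log₁₀(σ'_f/σ'_0) = 0.26×5.2/(1+1.03)×log₁₀(94.222/52.239)
    = 0.66601 × 0.25616 = 0.1706 m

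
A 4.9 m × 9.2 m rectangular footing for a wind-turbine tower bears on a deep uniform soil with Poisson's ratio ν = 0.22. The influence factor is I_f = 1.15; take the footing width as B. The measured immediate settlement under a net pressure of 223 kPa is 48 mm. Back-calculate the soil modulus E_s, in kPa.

S_e = q·B·(1−ν²)/E_s · I_f  ⇒  E_s = q·B·(1−ν²)·I_f / S_e.
E_s = 223 × 4.9 × 0.9516 × 1.15 / 0.048 = 24910 kPa

E_s ≈ 24900 kPa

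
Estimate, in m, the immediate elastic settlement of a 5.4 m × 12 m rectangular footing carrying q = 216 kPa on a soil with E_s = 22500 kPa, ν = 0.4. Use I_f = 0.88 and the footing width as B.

S_e ≈ 0.0383 m

Immediate (elastic) settlement: S_e = q·B·(1−ν²)/E_s · I_f.
S_e = 216 × 5.4 × (1 − 0.4²) / 22500 × 0.88
    = 216 × 5.4 × 0.84 / 22500 × 0.88
    = 0.03832 m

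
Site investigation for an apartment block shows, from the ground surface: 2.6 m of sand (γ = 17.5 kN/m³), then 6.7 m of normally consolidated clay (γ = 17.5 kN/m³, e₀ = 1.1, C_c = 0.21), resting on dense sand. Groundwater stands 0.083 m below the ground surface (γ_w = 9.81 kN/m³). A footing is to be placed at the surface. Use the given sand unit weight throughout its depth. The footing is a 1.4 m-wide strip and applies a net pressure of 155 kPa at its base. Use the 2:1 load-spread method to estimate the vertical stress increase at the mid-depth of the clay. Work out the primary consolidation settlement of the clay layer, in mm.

Mid-depth of clay below the ground surface: z = 2.6 + 6.7/2 = 5.95 m.
Total vertical stress at mid-clay: σ_v = 17.5×2.6 + 17.5×3.35 = 104.12 kPa.
Pore pressure: u = 9.81×(5.95 − 0.083) = 57.555 kPa.
Initial effective stress: σ'_0 = σ_v − u = 104.12 − 57.555 = 46.565 kPa.
Stress increase at mid-clay by the 2:1 spreading method:
Δσ = qB/(B+z) = 155×1.4/(1.4+5.95) = 29.524 kPa
Final effective stress: σ'_f = σ'_0 + Δσ = 46.565 + 29.524 = 76.089 kPa.
Normally consolidated clay, so the full stress increment lies on the virgin compression line:
S_c = C_c·H/(1+e₀)·log₁₀(σ'_f/σ'_0) = 0.21×6.7/(1+1.1)×log₁₀(76.089/46.565)
    = 0.67 × 0.21326 = 0.1429 m

S_c ≈ 143 mm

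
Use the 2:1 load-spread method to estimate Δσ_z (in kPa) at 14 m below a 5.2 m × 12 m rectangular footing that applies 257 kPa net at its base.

By the 2:1 method the load spreads at 1 horizontal : 2 vertical, so at depth z the loaded area has grown by z in each plan dimension:
Δσ = qBL/((B+z)(L+z)) = 257×5.2×12/((5.2+14)(12+14)) = 32.125 kPa

Δσ_z ≈ 32.1 kPa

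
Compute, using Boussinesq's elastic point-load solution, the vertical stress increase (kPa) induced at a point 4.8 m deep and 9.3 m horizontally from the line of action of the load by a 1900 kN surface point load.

Δσ_z ≈ 0.799 kPa

Boussinesq vertical stress below a point load on an elastic half-space:
Δσ_z = 3P/(2πz²) · [1 + (r/z)²]^(−5/2)
r/z = 9.3/4.8 = 1.9375; [1+(r/z)²]^(−5/2) = 0.020294.
Δσ_z = 3×1900/(2π×4.8²) × 0.020294 = 39.374 × 0.020294 = 0.7991 kPa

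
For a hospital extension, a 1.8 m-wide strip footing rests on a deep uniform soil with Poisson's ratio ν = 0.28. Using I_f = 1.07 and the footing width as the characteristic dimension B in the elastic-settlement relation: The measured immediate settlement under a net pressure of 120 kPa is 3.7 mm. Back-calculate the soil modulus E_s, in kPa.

S_e = q·B·(1−ν²)/E_s · I_f  ⇒  E_s = q·B·(1−ν²)·I_f / S_e.
E_s = 120 × 1.8 × 0.9216 × 1.07 / 0.0037 = 57570 kPa

E_s ≈ 57600 kPa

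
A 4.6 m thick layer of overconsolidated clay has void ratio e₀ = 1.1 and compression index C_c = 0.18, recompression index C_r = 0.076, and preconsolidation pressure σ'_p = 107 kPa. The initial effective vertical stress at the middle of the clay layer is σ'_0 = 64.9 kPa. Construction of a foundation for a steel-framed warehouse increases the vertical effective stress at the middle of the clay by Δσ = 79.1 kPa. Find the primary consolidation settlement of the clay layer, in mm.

S_c ≈ 87 mm

Final effective stress: σ'_f = 64.9 + 79.1 = 144 kPa.
σ'_f = 144 > σ'_p = 107 kPa, so the stress path crosses the preconsolidation pressure — recompression up to σ'_p, then virgin compression beyond:
S_c = H/(1+e₀)·[C_r·log₁₀(σ'_p/σ'_0) + C_c·log₁₀(σ'_f/σ'_p)]
    = 4.6/2.1 × [0.076×log₁₀(107/64.9) + 0.18×log₁₀(144/107)]
    = 2.1905 × [0.016503 + 0.023216] = 0.087 m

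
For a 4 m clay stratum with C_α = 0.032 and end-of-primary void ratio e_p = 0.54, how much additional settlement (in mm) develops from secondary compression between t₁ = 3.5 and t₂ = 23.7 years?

Secondary compression: S_s = C_α·H/(1+e_p)·log₁₀(t₂/t₁)
S_s = 0.032×4/(1+0.54)×log₁₀(23.7/3.5)
    = 0.08312 × 0.8307 = 0.06904 m

S_s ≈ 69 mm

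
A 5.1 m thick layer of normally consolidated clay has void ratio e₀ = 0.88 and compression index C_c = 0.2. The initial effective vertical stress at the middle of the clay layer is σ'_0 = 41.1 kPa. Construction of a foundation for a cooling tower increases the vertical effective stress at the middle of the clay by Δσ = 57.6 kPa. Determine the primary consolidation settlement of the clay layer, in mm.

Final effective stress: σ'_f = σ'_0 + Δσ = 41.1 + 57.6 = 98.7 kPa.
Normally consolidated clay, so the full stress increment lies on the virgin compression line:
S_c = C_c·H/(1+e₀)·log₁₀(σ'_f/σ'_0) = 0.2×5.1/(1+0.88)×log₁₀(98.7/41.1)
    = 0.54255 × 0.38048 = 0.2064 m

S_c ≈ 206 mm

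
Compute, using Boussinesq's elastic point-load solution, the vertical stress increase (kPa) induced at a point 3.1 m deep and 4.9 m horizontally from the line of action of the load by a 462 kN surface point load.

Boussinesq vertical stress below a point load on an elastic half-space:
Δσ_z = 3P/(2πz²) · [1 + (r/z)²]^(−5/2)
r/z = 4.9/3.1 = 1.5806; [1+(r/z)²]^(−5/2) = 0.043683.
Δσ_z = 3×462/(2π×3.1²) × 0.043683 = 22.954 × 0.043683 = 1.003 kPa

Δσ_z ≈ 1 kPa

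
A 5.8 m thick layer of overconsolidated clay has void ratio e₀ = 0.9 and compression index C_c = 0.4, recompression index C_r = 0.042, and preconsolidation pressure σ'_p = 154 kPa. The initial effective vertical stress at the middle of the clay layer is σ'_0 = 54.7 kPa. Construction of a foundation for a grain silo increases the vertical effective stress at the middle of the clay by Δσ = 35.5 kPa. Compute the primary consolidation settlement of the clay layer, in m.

S_c ≈ 0.0278 m

Final effective stress: σ'_f = 54.7 + 35.5 = 90.2 kPa.
σ'_f = 90.2 ≤ σ'_p = 154 kPa, so the clay remains overconsolidated and only the recompression index applies:
S_c = C_r·H/(1+e₀)·log₁₀(σ'_f/σ'_0) = 0.042×5.8/1.9×log₁₀(90.2/54.7)
    = 0.12821 × 0.21722 = 0.02785 m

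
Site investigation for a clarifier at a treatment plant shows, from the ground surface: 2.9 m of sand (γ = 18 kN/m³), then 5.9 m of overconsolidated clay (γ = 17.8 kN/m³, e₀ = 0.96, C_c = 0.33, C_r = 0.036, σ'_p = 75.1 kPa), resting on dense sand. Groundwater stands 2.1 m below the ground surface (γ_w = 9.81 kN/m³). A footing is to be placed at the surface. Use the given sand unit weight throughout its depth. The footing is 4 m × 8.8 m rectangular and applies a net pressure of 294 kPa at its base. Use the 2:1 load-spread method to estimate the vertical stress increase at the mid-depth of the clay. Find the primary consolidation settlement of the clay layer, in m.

Mid-depth of clay below the ground surface: z = 2.9 + 5.9/2 = 5.85 m.
Total vertical stress at mid-clay: σ_v = 18×2.9 + 17.8×2.95 = 104.71 kPa.
Pore pressure: u = 9.81×(5.85 − 2.1) = 36.788 kPa.
Initial effective stress: σ'_0 = σ_v − u = 104.71 − 36.788 = 67.922 kPa.
Stress increase at mid-clay by the 2:1 spreading method:
Δσ = qBL/((B+z)(L+z)) = 294×4×8.8/((4+5.85)(8.8+5.85)) = 71.716 kPa
Final effective stress: σ'_f = 67.922 + 71.716 = 139.64 kPa.
σ'_f = 139.64 > σ'_p = 75.1 kPa, so the stress path crosses the preconsolidation pressure — recompression up to σ'_p, then virgin compression beyond:
S_c = H/(1+e₀)·[C_r·log₁₀(σ'_p/σ'_0) + C_c·log₁₀(σ'_f/σ'_p)]
    = 5.9/1.96 × [0.036×log₁₀(75.1/67.922) + 0.33×log₁₀(139.64/75.1)]
    = 3.0102 × [0.0015707 + 0.088892] = 0.2723 m

S_c ≈ 0.272 m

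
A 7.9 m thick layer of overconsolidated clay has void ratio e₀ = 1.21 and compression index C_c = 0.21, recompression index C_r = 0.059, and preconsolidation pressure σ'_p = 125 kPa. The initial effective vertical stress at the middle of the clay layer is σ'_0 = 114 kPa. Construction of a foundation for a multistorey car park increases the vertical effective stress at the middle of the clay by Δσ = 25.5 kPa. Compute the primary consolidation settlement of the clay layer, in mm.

S_c ≈ 44.2 mm

Final effective stress: σ'_f = 114 + 25.5 = 139.5 kPa.
σ'_f = 139.5 > σ'_p = 125 kPa, so the stress path crosses the preconsolidation pressure — recompression up to σ'_p, then virgin compression beyond:
S_c = H/(1+e₀)·[C_r·log₁₀(σ'_p/σ'_0) + C_c·log₁₀(σ'_f/σ'_p)]
    = 7.9/2.21 × [0.059×log₁₀(125/114) + 0.21×log₁₀(139.5/125)]
    = 3.5747 × [0.0023603 + 0.010009] = 0.04422 m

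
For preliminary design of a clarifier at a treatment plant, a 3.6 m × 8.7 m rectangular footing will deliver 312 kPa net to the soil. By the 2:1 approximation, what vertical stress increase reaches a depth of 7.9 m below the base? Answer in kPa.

Δσ_z ≈ 51.2 kPa

By the 2:1 method the load spreads at 1 horizontal : 2 vertical, so at depth z the loaded area has grown by z in each plan dimension:
Δσ = qBL/((B+z)(L+z)) = 312×3.6×8.7/((3.6+7.9)(8.7+7.9)) = 51.188 kPa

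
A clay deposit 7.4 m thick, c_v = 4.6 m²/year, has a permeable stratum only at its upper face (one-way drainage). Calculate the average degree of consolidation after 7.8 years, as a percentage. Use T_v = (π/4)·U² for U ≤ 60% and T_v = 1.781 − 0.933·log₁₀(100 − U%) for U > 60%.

Drainage path length: H_d = H = 7.4 m (single drainage).
T_v = c_v·t/H_d² = 4.6×7.8/7.4² = 0.65522.
T_v = 0.65522 corresponds to the U > 60% branch:
U = 1 − 10^((1.781 − T_v)/0.933)/100 = 0.8391

U ≈ 83.9 %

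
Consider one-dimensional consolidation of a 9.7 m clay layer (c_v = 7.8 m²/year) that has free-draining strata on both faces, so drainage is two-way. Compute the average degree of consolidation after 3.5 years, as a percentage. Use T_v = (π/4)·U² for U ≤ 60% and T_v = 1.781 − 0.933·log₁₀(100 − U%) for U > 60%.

Drainage path length: H_d = H/2 = 4.85 m (double drainage).
T_v = c_v·t/H_d² = 7.8×3.5/4.85² = 1.1606.
T_v = 1.1606 corresponds to the U > 60% branch:
U = 1 − 10^((1.781 − T_v)/0.933)/100 = 0.9538

U ≈ 95.4 %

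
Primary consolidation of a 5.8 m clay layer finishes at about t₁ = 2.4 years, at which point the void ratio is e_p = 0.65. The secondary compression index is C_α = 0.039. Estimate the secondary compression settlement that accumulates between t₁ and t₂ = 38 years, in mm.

Secondary compression: S_s = C_α·H/(1+e_p)·log₁₀(t₂/t₁)
S_s = 0.039×5.8/(1+0.65)×log₁₀(38/2.4)
    = 0.1371 × 1.2 = 0.1645 m

S_s ≈ 164 mm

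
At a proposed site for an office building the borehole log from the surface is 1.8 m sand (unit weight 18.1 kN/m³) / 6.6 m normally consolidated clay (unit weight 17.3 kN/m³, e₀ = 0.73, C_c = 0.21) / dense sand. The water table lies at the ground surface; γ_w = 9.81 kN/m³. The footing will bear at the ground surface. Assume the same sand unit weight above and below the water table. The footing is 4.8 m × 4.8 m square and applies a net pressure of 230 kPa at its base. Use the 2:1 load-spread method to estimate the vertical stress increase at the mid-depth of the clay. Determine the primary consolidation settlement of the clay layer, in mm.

S_c ≈ 299 mm

Mid-depth of clay below the ground surface: z = 1.8 + 6.6/2 = 5.1 m.
Total vertical stress at mid-clay: σ_v = 18.1×1.8 + 17.3×3.3 = 89.67 kPa.
Pore pressure: u = 9.81×(5.1 − 0) = 50.031 kPa.
Initial effective stress: σ'_0 = σ_v − u = 89.67 − 50.031 = 39.639 kPa.
Stress increase at mid-clay by the 2:1 spreading method:
Δσ = qBL/((B+z)(L+z)) = 230×4.8×4.8/((4.8+5.1)(4.8+5.1)) = 54.068 kPa
Final effective stress: σ'_f = σ'_0 + Δσ = 39.639 + 54.068 = 93.707 kPa.
Normally consolidated clay, so the full stress increment lies on the virgin compression line:
S_c = C_c·H/(1+e₀)·log₁₀(σ'_f/σ'_0) = 0.21×6.6/(1+0.73)×log₁₀(93.707/39.639)
    = 0.80116 × 0.37365 = 0.2994 m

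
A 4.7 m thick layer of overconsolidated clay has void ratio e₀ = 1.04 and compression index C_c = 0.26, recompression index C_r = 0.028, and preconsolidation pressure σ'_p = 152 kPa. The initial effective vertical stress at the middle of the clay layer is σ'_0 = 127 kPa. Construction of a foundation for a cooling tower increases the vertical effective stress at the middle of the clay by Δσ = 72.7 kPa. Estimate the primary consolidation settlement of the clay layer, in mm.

Final effective stress: σ'_f = 127 + 72.7 = 199.7 kPa.
σ'_f = 199.7 > σ'_p = 152 kPa, so the stress path crosses the preconsolidation pressure — recompression up to σ'_p, then virgin compression beyond:
S_c = H/(1+e₀)·[C_r·log₁₀(σ'_p/σ'_0) + C_c·log₁₀(σ'_f/σ'_p)]
    = 4.7/2.04 × [0.028×log₁₀(152/127) + 0.26×log₁₀(199.7/152)]
    = 2.3039 × [0.0021851 + 0.030819] = 0.07604 m

S_c ≈ 76 mm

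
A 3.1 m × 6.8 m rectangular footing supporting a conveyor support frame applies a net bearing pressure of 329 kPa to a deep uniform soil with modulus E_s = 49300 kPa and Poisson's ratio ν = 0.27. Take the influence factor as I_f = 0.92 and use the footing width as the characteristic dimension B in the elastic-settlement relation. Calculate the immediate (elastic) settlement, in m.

S_e ≈ 0.0176 m

Immediate (elastic) settlement: S_e = q·B·(1−ν²)/E_s · I_f.
S_e = 329 × 3.1 × (1 − 0.27²) / 49300 × 0.92
    = 329 × 3.1 × 0.9271 / 49300 × 0.92
    = 0.01765 m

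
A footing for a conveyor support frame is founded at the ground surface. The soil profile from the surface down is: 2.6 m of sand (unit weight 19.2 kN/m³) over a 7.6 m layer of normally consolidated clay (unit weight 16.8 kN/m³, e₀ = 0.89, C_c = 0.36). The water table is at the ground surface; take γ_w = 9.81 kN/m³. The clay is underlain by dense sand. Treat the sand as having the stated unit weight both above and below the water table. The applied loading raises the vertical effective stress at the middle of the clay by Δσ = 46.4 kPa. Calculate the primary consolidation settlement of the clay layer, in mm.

S_c ≈ 407 mm

Mid-depth of clay below the ground surface: z = 2.6 + 7.6/2 = 6.4 m.
Total vertical stress at mid-clay: σ_v = 19.2×2.6 + 16.8×3.8 = 113.76 kPa.
Pore pressure: u = 9.81×(6.4 − 0) = 62.784 kPa.
Initial effective stress: σ'_0 = σ_v − u = 113.76 − 62.784 = 50.976 kPa.
Final effective stress: σ'_f = σ'_0 + Δσ = 50.976 + 46.4 = 97.376 kPa.
Normally consolidated clay, so the full stress increment lies on the virgin compression line:
S_c = C_c·H/(1+e₀)·log₁₀(σ'_f/σ'_0) = 0.36×7.6/(1+0.89)×log₁₀(97.376/50.976)
    = 1.4476 × 0.28109 = 0.4069 m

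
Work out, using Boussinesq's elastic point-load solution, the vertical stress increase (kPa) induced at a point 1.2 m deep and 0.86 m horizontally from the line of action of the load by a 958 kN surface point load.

Δσ_z ≈ 113 kPa

Boussinesq vertical stress below a point load on an elastic half-space:
Δσ_z = 3P/(2πz²) · [1 + (r/z)²]^(−5/2)
r/z = 0.86/1.2 = 0.71667; [1+(r/z)²]^(−5/2) = 0.35478.
Δσ_z = 3×958/(2π×1.2²) × 0.35478 = 317.65 × 0.35478 = 112.7 kPa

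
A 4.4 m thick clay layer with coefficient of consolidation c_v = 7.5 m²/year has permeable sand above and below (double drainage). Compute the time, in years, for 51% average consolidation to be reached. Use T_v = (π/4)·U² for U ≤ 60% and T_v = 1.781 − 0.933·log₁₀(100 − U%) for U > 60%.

Drainage path length: H_d = H/2 = 2.2 m (double drainage).
U ≤ 60%: T_v = (π/4)·U² = (π/4)×0.51² = 0.20428.
t = T_v·H_d²/c_v = 0.20428×2.2²/7.5 = 0.1318 years.

t ≈ 0.132 years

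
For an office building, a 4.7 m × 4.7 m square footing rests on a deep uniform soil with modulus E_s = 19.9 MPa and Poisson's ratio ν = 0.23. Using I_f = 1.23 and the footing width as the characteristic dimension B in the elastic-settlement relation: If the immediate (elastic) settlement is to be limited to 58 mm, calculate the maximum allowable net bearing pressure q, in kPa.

q ≈ 211 kPa

E_s = 19.9 MPa = 19900 kPa.
S_e = q·B·(1−ν²)/E_s · I_f  ⇒  q = S_e·E_s / (B·(1−ν²)·I_f).
q = 0.058 × 19900 / (4.7 × 0.9471 × 1.23) = 210.8 kPa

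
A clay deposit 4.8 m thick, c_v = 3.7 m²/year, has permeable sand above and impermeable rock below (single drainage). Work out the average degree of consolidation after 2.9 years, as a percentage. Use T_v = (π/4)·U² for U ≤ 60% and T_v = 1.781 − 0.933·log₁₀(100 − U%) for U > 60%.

Drainage path length: H_d = H = 4.8 m (single drainage).
T_v = c_v·t/H_d² = 3.7×2.9/4.8² = 0.46571.
T_v = 0.46571 corresponds to the U > 60% branch:
U = 1 − 10^((1.781 − T_v)/0.933)/100 = 0.7431

U ≈ 74.3 %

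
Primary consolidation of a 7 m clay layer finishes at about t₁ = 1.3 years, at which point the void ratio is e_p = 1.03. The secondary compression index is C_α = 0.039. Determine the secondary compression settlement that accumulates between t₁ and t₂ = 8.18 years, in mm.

Secondary compression: S_s = C_α·H/(1+e_p)·log₁₀(t₂/t₁)
S_s = 0.039×7/(1+1.03)×log₁₀(8.18/1.3)
    = 0.1345 × 0.7988 = 0.1074 m

S_s ≈ 107 mm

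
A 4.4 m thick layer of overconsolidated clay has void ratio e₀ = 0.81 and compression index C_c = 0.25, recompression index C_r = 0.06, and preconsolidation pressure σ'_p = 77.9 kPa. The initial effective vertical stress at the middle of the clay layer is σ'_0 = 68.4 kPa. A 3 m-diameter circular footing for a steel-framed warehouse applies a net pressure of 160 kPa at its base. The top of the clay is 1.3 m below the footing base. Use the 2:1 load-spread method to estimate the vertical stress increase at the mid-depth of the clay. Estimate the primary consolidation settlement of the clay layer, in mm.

Mid-depth of clay below the footing base: z = 1.3 + 4.4/2 = 3.5 m.
Stress increase at mid-clay by the 2:1 spreading method:
Δσ ≈ qD²/(D+z)² = 160×3²/(3+3.5)² = 34.083 kPa
Final effective stress: σ'_f = 68.4 + 34.083 = 102.48 kPa.
σ'_f = 102.48 > σ'_p = 77.9 kPa, so the stress path crosses the preconsolidation pressure — recompression up to σ'_p, then virgin compression beyond:
S_c = H/(1+e₀)·[C_r·log₁₀(σ'_p/σ'_0) + C_c·log₁₀(σ'_f/σ'_p)]
    = 4.4/1.81 × [0.06×log₁₀(77.9/68.4) + 0.25×log₁₀(102.48/77.9)]
    = 2.4309 × [0.0033889 + 0.029775] = 0.08062 m

S_c ≈ 80.6 mm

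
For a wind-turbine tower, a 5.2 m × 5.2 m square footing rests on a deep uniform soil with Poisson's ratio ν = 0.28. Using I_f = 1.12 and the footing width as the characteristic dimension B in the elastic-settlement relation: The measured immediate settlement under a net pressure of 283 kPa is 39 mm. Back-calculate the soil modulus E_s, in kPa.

S_e = q·B·(1−ν²)/E_s · I_f  ⇒  E_s = q·B·(1−ν²)·I_f / S_e.
E_s = 283 × 5.2 × 0.9216 × 1.12 / 0.039 = 38950 kPa

E_s ≈ 38900 kPa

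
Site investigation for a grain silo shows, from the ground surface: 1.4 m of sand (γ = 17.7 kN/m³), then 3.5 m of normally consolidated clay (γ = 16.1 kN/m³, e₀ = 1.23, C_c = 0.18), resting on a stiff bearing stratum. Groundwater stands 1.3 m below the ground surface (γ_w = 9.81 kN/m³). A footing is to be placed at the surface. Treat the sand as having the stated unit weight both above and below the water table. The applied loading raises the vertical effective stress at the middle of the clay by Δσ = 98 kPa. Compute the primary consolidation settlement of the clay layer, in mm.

Mid-depth of clay below the ground surface: z = 1.4 + 3.5/2 = 3.15 m.
Total vertical stress at mid-clay: σ_v = 17.7×1.4 + 16.1×1.75 = 52.955 kPa.
Pore pressure: u = 9.81×(3.15 − 1.3) = 18.149 kPa.
Initial effective stress: σ'_0 = σ_v − u = 52.955 − 18.149 = 34.806 kPa.
Final effective stress: σ'_f = σ'_0 + Δσ = 34.806 + 98 = 132.81 kPa.
Normally consolidated clay, so the full stress increment lies on the virgin compression line:
S_c = C_c·H/(1+e₀)·log₁₀(σ'_f/σ'_0) = 0.18×3.5/(1+1.23)×log₁₀(132.81/34.806)
    = 0.28251 × 0.58158 = 0.1643 m

S_c ≈ 164 mm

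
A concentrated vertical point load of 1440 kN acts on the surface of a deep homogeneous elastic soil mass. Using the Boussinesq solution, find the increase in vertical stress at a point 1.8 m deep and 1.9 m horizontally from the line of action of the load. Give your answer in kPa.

Boussinesq vertical stress below a point load on an elastic half-space:
Δσ_z = 3P/(2πz²) · [1 + (r/z)²]^(−5/2)
r/z = 1.9/1.8 = 1.0556; [1+(r/z)²]^(−5/2) = 0.15386.
Δσ_z = 3×1440/(2π×1.8²) × 0.15386 = 212.21 × 0.15386 = 32.65 kPa

Δσ_z ≈ 32.7 kPa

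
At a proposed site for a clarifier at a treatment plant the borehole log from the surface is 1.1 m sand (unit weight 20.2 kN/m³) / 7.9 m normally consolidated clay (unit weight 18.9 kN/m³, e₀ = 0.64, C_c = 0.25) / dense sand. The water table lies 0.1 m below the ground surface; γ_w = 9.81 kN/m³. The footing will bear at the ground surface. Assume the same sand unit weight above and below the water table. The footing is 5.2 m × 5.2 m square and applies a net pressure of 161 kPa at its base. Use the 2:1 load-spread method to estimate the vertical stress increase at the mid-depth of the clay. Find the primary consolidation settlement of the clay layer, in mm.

S_c ≈ 324 mm

Mid-depth of clay below the ground surface: z = 1.1 + 7.9/2 = 5.05 m.
Total vertical stress at mid-clay: σ_v = 20.2×1.1 + 18.9×3.95 = 96.875 kPa.
Pore pressure: u = 9.81×(5.05 − 0.1) = 48.56 kPa.
Initial effective stress: σ'_0 = σ_v − u = 96.875 − 48.56 = 48.315 kPa.
Stress increase at mid-clay by the 2:1 spreading method:
Δσ = qBL/((B+z)(L+z)) = 161×5.2×5.2/((5.2+5.05)(5.2+5.05)) = 41.437 kPa
Final effective stress: σ'_f = σ'_0 + Δσ = 48.315 + 41.437 = 89.752 kPa.
Normally consolidated clay, so the full stress increment lies on the virgin compression line:
S_c = C_c·H/(1+e₀)·log₁₀(σ'_f/σ'_0) = 0.25×7.9/(1+0.64)×log₁₀(89.752/48.315)
    = 1.2043 × 0.26896 = 0.3239 m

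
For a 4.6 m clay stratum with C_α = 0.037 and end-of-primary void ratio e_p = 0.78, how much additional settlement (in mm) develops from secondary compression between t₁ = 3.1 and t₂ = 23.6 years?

S_s ≈ 84.3 mm

Secondary compression: S_s = C_α·H/(1+e_p)·log₁₀(t₂/t₁)
S_s = 0.037×4.6/(1+0.78)×log₁₀(23.6/3.1)
    = 0.09562 × 0.8816 = 0.08429 m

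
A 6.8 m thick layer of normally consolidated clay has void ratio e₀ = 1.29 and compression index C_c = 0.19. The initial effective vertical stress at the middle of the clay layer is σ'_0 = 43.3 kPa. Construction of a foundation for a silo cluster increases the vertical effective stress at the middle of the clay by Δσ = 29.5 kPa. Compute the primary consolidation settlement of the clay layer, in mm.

Final effective stress: σ'_f = σ'_0 + Δσ = 43.3 + 29.5 = 72.8 kPa.
Normally consolidated clay, so the full stress increment lies on the virgin compression line:
S_c = C_c·H/(1+e₀)·log₁₀(σ'_f/σ'_0) = 0.19×6.8/(1+1.29)×log₁₀(72.8/43.3)
    = 0.56419 × 0.22564 = 0.1273 m

S_c ≈ 127 mm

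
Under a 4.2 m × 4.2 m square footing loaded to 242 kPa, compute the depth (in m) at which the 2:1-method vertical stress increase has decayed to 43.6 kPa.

z ≈ 5.69 m

2:1 spreading — at depth z the loaded area has grown by z in each plan dimension:
qB²/(B+z)² = Δσ_z ⇒ z = B(√(q/Δσ_z) − 1) = 4.2×(√(242/43.6) − 1) = 5.695 m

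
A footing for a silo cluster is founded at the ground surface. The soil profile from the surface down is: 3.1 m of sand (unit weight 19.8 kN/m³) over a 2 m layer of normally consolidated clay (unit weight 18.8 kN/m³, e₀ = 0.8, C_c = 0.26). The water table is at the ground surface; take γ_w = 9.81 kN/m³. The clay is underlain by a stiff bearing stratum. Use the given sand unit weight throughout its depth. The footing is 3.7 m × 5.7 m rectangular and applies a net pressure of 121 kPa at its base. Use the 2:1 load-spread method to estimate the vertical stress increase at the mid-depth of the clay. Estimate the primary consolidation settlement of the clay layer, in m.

S_c ≈ 0.0762 m

Mid-depth of clay below the ground surface: z = 3.1 + 2/2 = 4.1 m.
Total vertical stress at mid-clay: σ_v = 19.8×3.1 + 18.8×1 = 80.18 kPa.
Pore pressure: u = 9.81×(4.1 − 0) = 40.221 kPa.
Initial effective stress: σ'_0 = σ_v − u = 80.18 − 40.221 = 39.959 kPa.
Stress increase at mid-clay by the 2:1 spreading method:
Δσ = qBL/((B+z)(L+z)) = 121×3.7×5.7/((3.7+4.1)(5.7+4.1)) = 33.384 kPa
Final effective stress: σ'_f = σ'_0 + Δσ = 39.959 + 33.384 = 73.343 kPa.
Normally consolidated clay, so the full stress increment lies on the virgin compression line:
S_c = C_c·H/(1+e₀)·log₁₀(σ'_f/σ'_0) = 0.26×2/(1+0.8)×log₁₀(73.343/39.959)
    = 0.28889 × 0.26374 = 0.07619 m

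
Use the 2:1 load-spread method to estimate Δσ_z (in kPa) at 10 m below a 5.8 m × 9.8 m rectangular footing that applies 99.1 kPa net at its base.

Δσ_z ≈ 18 kPa

By the 2:1 method the load spreads at 1 horizontal : 2 vertical, so at depth z the loaded area has grown by z in each plan dimension:
Δσ = qBL/((B+z)(L+z)) = 99.1×5.8×9.8/((5.8+10)(9.8+10)) = 18.006 kPa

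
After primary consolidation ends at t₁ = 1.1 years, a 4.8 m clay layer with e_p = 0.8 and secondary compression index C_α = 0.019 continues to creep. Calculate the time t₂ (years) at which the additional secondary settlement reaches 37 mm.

t₂ ≈ 5.91 years

S_s = C_α·H/(1+e_p)·log₁₀(t₂/t₁) ⇒ log₁₀(t₂/t₁) = S_s·(1+e_p)/(C_α·H).
log₁₀(t₂/t₁) = 0.037 × (1+0.8) / (0.019×4.8) = 0.7303
t₂ = t₁ × 10^0.7303 = 1.1 × 5.374 = 5.911 years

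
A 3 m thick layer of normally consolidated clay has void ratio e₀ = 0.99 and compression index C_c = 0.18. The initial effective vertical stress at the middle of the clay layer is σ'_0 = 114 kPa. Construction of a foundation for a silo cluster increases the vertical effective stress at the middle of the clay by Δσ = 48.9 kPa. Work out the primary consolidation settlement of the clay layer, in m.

S_c ≈ 0.0421 m

Final effective stress: σ'_f = σ'_0 + Δσ = 114 + 48.9 = 162.9 kPa.
Normally consolidated clay, so the full stress increment lies on the virgin compression line:
S_c = C_c·H/(1+e₀)·log₁₀(σ'_f/σ'_0) = 0.18×3/(1+0.99)×log₁₀(162.9/114)
    = 0.27136 × 0.15502 = 0.04207 m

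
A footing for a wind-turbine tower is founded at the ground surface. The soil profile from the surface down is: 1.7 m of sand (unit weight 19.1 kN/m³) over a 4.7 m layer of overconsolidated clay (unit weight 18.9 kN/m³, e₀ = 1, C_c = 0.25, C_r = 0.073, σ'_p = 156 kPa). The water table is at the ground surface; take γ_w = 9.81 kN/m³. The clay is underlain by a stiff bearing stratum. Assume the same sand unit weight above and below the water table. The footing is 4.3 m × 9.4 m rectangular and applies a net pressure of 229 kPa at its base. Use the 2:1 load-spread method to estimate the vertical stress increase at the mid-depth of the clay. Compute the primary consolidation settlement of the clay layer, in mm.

S_c ≈ 87.1 mm

Mid-depth of clay below the ground surface: z = 1.7 + 4.7/2 = 4.05 m.
Total vertical stress at mid-clay: σ_v = 19.1×1.7 + 18.9×2.35 = 76.885 kPa.
Pore pressure: u = 9.81×(4.05 − 0) = 39.73 kPa.
Initial effective stress: σ'_0 = σ_v − u = 76.885 − 39.73 = 37.155 kPa.
Stress increase at mid-clay by the 2:1 spreading method:
Δσ = qBL/((B+z)(L+z)) = 229×4.3×9.4/((4.3+4.05)(9.4+4.05)) = 82.418 kPa
Final effective stress: σ'_f = 37.155 + 82.418 = 119.57 kPa.
σ'_f = 119.57 ≤ σ'_p = 156 kPa, so the clay remains overconsolidated and only the recompression index applies:
S_c = C_r·H/(1+e₀)·log₁₀(σ'_f/σ'_0) = 0.073×4.7/2×log₁₀(119.57/37.155)
    = 0.17155 × 0.5076 = 0.08708 m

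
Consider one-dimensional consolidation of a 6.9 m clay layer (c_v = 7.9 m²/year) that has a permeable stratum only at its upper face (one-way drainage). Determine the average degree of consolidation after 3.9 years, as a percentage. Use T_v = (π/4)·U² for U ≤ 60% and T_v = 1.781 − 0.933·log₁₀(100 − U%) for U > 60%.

U ≈ 83.6 %

Drainage path length: H_d = H = 6.9 m (single drainage).
T_v = c_v·t/H_d² = 7.9×3.9/6.9² = 0.64713.
T_v = 0.64713 corresponds to the U > 60% branch:
U = 1 − 10^((1.781 − T_v)/0.933)/100 = 0.8358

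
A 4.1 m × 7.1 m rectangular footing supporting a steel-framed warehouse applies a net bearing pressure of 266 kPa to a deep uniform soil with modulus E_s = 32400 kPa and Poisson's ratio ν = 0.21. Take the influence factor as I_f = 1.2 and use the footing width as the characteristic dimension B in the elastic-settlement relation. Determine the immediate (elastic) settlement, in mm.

Immediate (elastic) settlement: S_e = q·B·(1−ν²)/E_s · I_f.
S_e = 266 × 4.1 × (1 − 0.21²) / 32400 × 1.2
    = 266 × 4.1 × 0.9559 / 32400 × 1.2
    = 0.03861 m = 38.61 mm

S_e ≈ 38.6 mm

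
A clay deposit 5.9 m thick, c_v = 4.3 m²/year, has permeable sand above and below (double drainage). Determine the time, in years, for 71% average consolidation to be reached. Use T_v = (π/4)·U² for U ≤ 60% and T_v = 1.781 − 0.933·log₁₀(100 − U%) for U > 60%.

t ≈ 0.843 years

Drainage path length: H_d = H/2 = 2.95 m (double drainage).
U > 60%: T_v = 1.781 − 0.933·log₁₀(100 − 71) = 0.41658.
t = T_v·H_d²/c_v = 0.41658×2.95²/4.3 = 0.8431 years.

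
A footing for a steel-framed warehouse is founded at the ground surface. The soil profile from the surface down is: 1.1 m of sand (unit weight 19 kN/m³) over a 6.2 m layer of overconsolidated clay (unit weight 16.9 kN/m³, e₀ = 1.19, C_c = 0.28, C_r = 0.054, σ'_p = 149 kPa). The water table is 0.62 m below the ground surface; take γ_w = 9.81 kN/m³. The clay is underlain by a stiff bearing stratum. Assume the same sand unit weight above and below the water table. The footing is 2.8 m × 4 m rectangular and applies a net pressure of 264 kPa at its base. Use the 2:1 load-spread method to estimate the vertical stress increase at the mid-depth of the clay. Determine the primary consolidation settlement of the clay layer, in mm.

Mid-depth of clay below the ground surface: z = 1.1 + 6.2/2 = 4.2 m.
Total vertical stress at mid-clay: σ_v = 19×1.1 + 16.9×3.1 = 73.29 kPa.
Pore pressure: u = 9.81×(4.2 − 0.62) = 35.12 kPa.
Initial effective stress: σ'_0 = σ_v − u = 73.29 − 35.12 = 38.17 kPa.
Stress increase at mid-clay by the 2:1 spreading method:
Δσ = qBL/((B+z)(L+z)) = 264×2.8×4/((2.8+4.2)(4+4.2)) = 51.512 kPa
Final effective stress: σ'_f = 38.17 + 51.512 = 89.682 kPa.
σ'_f = 89.682 ≤ σ'_p = 149 kPa, so the clay remains overconsolidated and only the recompression index applies:
S_c = C_r·H/(1+e₀)·log₁₀(σ'_f/σ'_0) = 0.054×6.2/2.19×log₁₀(89.682/38.17)
    = 0.15288 × 0.37098 = 0.05672 m

S_c ≈ 56.7 mm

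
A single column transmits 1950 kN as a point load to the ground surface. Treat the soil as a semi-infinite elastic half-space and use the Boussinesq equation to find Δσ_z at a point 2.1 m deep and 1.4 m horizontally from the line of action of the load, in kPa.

Boussinesq vertical stress below a point load on an elastic half-space:
Δσ_z = 3P/(2πz²) · [1 + (r/z)²]^(−5/2)
r/z = 1.4/2.1 = 0.66667; [1+(r/z)²]^(−5/2) = 0.39879.
Δσ_z = 3×1950/(2π×2.1²) × 0.39879 = 211.12 × 0.39879 = 84.19 kPa

Δσ_z ≈ 84.2 kPa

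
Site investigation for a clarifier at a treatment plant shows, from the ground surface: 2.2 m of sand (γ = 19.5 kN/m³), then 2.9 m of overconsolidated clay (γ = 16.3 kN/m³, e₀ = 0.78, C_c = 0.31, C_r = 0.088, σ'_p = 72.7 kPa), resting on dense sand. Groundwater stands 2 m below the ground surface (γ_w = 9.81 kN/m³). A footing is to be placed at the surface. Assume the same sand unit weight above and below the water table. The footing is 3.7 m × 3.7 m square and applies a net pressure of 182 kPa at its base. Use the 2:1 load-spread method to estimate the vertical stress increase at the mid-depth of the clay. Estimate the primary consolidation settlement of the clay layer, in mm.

S_c ≈ 84.9 mm

Mid-depth of clay below the ground surface: z = 2.2 + 2.9/2 = 3.65 m.
Total vertical stress at mid-clay: σ_v = 19.5×2.2 + 16.3×1.45 = 66.535 kPa.
Pore pressure: u = 9.81×(3.65 − 2) = 16.186 kPa.
Initial effective stress: σ'_0 = σ_v − u = 66.535 − 16.186 = 50.349 kPa.
Stress increase at mid-clay by the 2:1 spreading method:
Δσ = qBL/((B+z)(L+z)) = 182×3.7×3.7/((3.7+3.65)(3.7+3.65)) = 46.121 kPa
Final effective stress: σ'_f = 50.349 + 46.121 = 96.47 kPa.
σ'_f = 96.47 > σ'_p = 72.7 kPa, so the stress path crosses the preconsolidation pressure — recompression up to σ'_p, then virgin compression beyond:
S_c = H/(1+e₀)·[C_r·log₁₀(σ'_p/σ'_0) + C_c·log₁₀(σ'_f/σ'_p)]
    = 2.9/1.78 × [0.088×log₁₀(72.7/50.349) + 0.31×log₁₀(96.47/72.7)]
    = 1.6292 × [0.01404 + 0.038086] = 0.08492 m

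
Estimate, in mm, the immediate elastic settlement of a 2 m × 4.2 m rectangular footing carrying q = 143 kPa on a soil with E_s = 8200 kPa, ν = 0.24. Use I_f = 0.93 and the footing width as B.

Immediate (elastic) settlement: S_e = q·B·(1−ν²)/E_s · I_f.
S_e = 143 × 2 × (1 − 0.24²) / 8200 × 0.93
    = 143 × 2 × 0.9424 / 8200 × 0.93
    = 0.03057 m = 30.57 mm

S_e ≈ 30.6 mm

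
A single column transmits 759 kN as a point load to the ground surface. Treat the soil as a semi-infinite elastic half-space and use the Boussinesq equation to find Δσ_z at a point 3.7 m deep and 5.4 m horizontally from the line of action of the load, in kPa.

Δσ_z ≈ 1.53 kPa

Boussinesq vertical stress below a point load on an elastic half-space:
Δσ_z = 3P/(2πz²) · [1 + (r/z)²]^(−5/2)
r/z = 5.4/3.7 = 1.4595; [1+(r/z)²]^(−5/2) = 0.057694.
Δσ_z = 3×759/(2π×3.7²) × 0.057694 = 26.472 × 0.057694 = 1.527 kPa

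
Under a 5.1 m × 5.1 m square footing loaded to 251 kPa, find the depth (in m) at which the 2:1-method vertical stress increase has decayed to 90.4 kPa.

2:1 spreading — at depth z the loaded area has grown by z in each plan dimension:
qB²/(B+z)² = Δσ_z ⇒ z = B(√(q/Δσ_z) − 1) = 5.1×(√(251/90.4) − 1) = 3.398 m

z ≈ 3.4 m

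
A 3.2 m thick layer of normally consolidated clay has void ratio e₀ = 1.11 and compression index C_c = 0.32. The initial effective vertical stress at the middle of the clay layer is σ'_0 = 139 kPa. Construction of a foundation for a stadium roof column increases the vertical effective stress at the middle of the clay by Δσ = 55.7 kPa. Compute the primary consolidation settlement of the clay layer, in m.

S_c ≈ 0.071 m

Final effective stress: σ'_f = σ'_0 + Δσ = 139 + 55.7 = 194.7 kPa.
Normally consolidated clay, so the full stress increment lies on the virgin compression line:
S_c = C_c·H/(1+e₀)·log₁₀(σ'_f/σ'_0) = 0.32×3.2/(1+1.11)×log₁₀(194.7/139)
    = 0.48531 × 0.14635 = 0.07103 m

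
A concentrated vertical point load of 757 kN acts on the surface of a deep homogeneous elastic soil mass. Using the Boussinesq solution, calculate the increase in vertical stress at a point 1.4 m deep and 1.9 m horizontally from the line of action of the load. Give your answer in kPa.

Boussinesq vertical stress below a point load on an elastic half-space:
Δσ_z = 3P/(2πz²) · [1 + (r/z)²]^(−5/2)
r/z = 1.9/1.4 = 1.3571; [1+(r/z)²]^(−5/2) = 0.073452.
Δσ_z = 3×757/(2π×1.4²) × 0.073452 = 184.41 × 0.073452 = 13.55 kPa

Δσ_z ≈ 13.5 kPa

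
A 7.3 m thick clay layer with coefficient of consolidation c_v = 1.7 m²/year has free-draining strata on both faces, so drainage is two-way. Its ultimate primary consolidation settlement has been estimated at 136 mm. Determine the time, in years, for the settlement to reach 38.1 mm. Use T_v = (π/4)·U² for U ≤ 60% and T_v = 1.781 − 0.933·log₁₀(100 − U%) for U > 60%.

t ≈ 0.483 years

Drainage path length: H_d = H/2 = 3.65 m (double drainage).
U = S(t)/S_ult = 38.1/136 = 0.2801.
U ≤ 60%: T_v = (π/4)·U² = (π/4)×0.28015² = 0.06164.
t = T_v·H_d²/c_v = 0.06164×3.65²/1.7 = 0.4831 years.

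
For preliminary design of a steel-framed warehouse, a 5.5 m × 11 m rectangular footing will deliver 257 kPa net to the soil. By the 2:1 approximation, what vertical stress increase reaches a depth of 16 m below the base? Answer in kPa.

Δσ_z ≈ 26.8 kPa

By the 2:1 method the load spreads at 1 horizontal : 2 vertical, so at depth z the loaded area has grown by z in each plan dimension:
Δσ = qBL/((B+z)(L+z)) = 257×5.5×11/((5.5+16)(11+16)) = 26.785 kPa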